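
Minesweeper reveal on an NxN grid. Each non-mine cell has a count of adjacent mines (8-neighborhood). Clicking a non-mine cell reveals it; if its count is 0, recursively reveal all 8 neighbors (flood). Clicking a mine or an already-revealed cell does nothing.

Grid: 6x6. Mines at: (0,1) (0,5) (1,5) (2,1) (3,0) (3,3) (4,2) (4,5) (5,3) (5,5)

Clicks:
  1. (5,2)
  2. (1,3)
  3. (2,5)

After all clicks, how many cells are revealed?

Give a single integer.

Answer: 11

Derivation:
Click 1 (5,2) count=2: revealed 1 new [(5,2)] -> total=1
Click 2 (1,3) count=0: revealed 9 new [(0,2) (0,3) (0,4) (1,2) (1,3) (1,4) (2,2) (2,3) (2,4)] -> total=10
Click 3 (2,5) count=1: revealed 1 new [(2,5)] -> total=11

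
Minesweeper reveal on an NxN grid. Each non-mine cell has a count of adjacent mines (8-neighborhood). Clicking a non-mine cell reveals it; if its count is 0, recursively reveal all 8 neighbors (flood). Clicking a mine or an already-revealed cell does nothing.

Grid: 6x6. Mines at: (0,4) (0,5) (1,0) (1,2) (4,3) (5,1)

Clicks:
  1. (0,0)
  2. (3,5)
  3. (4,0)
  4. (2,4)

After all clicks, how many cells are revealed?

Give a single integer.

Click 1 (0,0) count=1: revealed 1 new [(0,0)] -> total=1
Click 2 (3,5) count=0: revealed 13 new [(1,3) (1,4) (1,5) (2,3) (2,4) (2,5) (3,3) (3,4) (3,5) (4,4) (4,5) (5,4) (5,5)] -> total=14
Click 3 (4,0) count=1: revealed 1 new [(4,0)] -> total=15
Click 4 (2,4) count=0: revealed 0 new [(none)] -> total=15

Answer: 15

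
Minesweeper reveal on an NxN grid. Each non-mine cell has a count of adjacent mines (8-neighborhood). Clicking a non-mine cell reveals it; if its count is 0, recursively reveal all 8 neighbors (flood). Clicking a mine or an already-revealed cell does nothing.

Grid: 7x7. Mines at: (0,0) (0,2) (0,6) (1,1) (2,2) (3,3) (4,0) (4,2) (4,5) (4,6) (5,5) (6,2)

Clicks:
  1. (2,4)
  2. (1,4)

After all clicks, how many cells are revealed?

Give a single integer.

Click 1 (2,4) count=1: revealed 1 new [(2,4)] -> total=1
Click 2 (1,4) count=0: revealed 13 new [(0,3) (0,4) (0,5) (1,3) (1,4) (1,5) (1,6) (2,3) (2,5) (2,6) (3,4) (3,5) (3,6)] -> total=14

Answer: 14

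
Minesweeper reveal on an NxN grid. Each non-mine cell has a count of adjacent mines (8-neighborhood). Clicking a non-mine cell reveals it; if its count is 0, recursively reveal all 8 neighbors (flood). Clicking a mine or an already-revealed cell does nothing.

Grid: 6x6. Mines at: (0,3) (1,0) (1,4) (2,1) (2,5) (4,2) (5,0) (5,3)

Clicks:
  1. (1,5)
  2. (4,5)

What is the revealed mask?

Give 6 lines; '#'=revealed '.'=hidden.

Click 1 (1,5) count=2: revealed 1 new [(1,5)] -> total=1
Click 2 (4,5) count=0: revealed 6 new [(3,4) (3,5) (4,4) (4,5) (5,4) (5,5)] -> total=7

Answer: ......
.....#
......
....##
....##
....##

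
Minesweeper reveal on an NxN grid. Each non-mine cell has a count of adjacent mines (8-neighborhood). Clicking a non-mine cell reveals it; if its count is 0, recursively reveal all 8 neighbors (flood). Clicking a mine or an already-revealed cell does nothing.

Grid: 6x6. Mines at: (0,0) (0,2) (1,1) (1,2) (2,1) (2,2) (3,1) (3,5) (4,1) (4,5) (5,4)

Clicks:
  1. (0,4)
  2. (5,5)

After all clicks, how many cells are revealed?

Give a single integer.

Click 1 (0,4) count=0: revealed 9 new [(0,3) (0,4) (0,5) (1,3) (1,4) (1,5) (2,3) (2,4) (2,5)] -> total=9
Click 2 (5,5) count=2: revealed 1 new [(5,5)] -> total=10

Answer: 10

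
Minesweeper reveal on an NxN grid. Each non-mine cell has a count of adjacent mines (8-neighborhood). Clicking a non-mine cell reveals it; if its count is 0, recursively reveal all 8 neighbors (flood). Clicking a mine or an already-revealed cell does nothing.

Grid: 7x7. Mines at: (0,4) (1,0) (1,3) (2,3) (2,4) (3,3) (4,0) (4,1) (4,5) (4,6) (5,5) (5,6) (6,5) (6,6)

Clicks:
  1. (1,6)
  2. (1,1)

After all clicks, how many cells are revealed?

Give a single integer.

Answer: 9

Derivation:
Click 1 (1,6) count=0: revealed 8 new [(0,5) (0,6) (1,5) (1,6) (2,5) (2,6) (3,5) (3,6)] -> total=8
Click 2 (1,1) count=1: revealed 1 new [(1,1)] -> total=9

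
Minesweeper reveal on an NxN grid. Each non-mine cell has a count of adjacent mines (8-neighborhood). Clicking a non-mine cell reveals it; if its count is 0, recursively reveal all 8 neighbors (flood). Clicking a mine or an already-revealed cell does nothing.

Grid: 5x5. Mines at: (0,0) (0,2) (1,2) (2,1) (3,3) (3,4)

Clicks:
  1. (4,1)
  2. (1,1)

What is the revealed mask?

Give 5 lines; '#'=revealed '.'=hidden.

Answer: .....
.#...
.....
###..
###..

Derivation:
Click 1 (4,1) count=0: revealed 6 new [(3,0) (3,1) (3,2) (4,0) (4,1) (4,2)] -> total=6
Click 2 (1,1) count=4: revealed 1 new [(1,1)] -> total=7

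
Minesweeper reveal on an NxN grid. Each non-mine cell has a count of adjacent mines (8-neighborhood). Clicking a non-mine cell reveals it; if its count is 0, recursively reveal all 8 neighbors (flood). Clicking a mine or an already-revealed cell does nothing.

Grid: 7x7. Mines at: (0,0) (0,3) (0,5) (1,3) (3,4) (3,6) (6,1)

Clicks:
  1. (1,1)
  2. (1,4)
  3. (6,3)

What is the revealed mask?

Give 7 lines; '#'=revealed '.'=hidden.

Answer: .......
###.#..
####...
####...
#######
#######
..#####

Derivation:
Click 1 (1,1) count=1: revealed 1 new [(1,1)] -> total=1
Click 2 (1,4) count=3: revealed 1 new [(1,4)] -> total=2
Click 3 (6,3) count=0: revealed 29 new [(1,0) (1,2) (2,0) (2,1) (2,2) (2,3) (3,0) (3,1) (3,2) (3,3) (4,0) (4,1) (4,2) (4,3) (4,4) (4,5) (4,6) (5,0) (5,1) (5,2) (5,3) (5,4) (5,5) (5,6) (6,2) (6,3) (6,4) (6,5) (6,6)] -> total=31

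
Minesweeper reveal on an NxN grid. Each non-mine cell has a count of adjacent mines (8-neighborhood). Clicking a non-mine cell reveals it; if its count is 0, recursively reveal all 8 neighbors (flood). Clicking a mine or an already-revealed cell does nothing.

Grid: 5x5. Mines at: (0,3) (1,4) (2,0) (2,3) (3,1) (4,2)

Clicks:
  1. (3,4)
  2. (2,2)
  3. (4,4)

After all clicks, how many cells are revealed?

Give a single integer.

Click 1 (3,4) count=1: revealed 1 new [(3,4)] -> total=1
Click 2 (2,2) count=2: revealed 1 new [(2,2)] -> total=2
Click 3 (4,4) count=0: revealed 3 new [(3,3) (4,3) (4,4)] -> total=5

Answer: 5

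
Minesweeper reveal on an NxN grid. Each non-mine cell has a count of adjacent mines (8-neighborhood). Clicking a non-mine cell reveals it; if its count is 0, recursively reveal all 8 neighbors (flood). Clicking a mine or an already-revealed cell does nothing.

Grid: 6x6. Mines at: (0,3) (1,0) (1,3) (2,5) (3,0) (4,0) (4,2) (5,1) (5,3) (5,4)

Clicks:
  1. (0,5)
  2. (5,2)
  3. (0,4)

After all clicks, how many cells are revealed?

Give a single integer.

Answer: 5

Derivation:
Click 1 (0,5) count=0: revealed 4 new [(0,4) (0,5) (1,4) (1,5)] -> total=4
Click 2 (5,2) count=3: revealed 1 new [(5,2)] -> total=5
Click 3 (0,4) count=2: revealed 0 new [(none)] -> total=5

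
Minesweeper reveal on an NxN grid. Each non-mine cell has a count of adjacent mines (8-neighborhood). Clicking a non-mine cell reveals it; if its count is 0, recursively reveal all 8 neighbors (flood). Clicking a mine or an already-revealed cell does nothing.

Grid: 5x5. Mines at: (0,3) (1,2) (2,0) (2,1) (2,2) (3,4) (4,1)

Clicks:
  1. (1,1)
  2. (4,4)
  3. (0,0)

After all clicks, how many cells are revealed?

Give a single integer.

Click 1 (1,1) count=4: revealed 1 new [(1,1)] -> total=1
Click 2 (4,4) count=1: revealed 1 new [(4,4)] -> total=2
Click 3 (0,0) count=0: revealed 3 new [(0,0) (0,1) (1,0)] -> total=5

Answer: 5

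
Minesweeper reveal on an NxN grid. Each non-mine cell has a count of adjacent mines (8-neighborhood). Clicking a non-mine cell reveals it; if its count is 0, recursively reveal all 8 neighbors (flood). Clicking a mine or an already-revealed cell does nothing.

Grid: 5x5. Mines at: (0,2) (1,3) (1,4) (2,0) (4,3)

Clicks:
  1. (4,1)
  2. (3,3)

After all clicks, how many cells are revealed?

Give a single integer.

Click 1 (4,1) count=0: revealed 6 new [(3,0) (3,1) (3,2) (4,0) (4,1) (4,2)] -> total=6
Click 2 (3,3) count=1: revealed 1 new [(3,3)] -> total=7

Answer: 7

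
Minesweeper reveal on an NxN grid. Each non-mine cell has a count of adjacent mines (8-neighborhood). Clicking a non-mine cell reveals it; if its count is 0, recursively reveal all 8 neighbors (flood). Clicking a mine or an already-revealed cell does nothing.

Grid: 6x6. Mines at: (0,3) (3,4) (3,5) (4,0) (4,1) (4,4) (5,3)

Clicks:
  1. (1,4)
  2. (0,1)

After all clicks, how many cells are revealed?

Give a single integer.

Click 1 (1,4) count=1: revealed 1 new [(1,4)] -> total=1
Click 2 (0,1) count=0: revealed 15 new [(0,0) (0,1) (0,2) (1,0) (1,1) (1,2) (1,3) (2,0) (2,1) (2,2) (2,3) (3,0) (3,1) (3,2) (3,3)] -> total=16

Answer: 16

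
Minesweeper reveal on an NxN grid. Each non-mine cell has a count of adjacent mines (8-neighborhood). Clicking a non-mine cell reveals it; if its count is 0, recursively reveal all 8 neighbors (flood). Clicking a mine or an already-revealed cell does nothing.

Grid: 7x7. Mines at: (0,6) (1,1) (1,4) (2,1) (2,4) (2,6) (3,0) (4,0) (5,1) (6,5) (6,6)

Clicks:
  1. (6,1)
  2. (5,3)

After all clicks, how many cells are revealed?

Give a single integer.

Click 1 (6,1) count=1: revealed 1 new [(6,1)] -> total=1
Click 2 (5,3) count=0: revealed 18 new [(3,2) (3,3) (3,4) (3,5) (3,6) (4,2) (4,3) (4,4) (4,5) (4,6) (5,2) (5,3) (5,4) (5,5) (5,6) (6,2) (6,3) (6,4)] -> total=19

Answer: 19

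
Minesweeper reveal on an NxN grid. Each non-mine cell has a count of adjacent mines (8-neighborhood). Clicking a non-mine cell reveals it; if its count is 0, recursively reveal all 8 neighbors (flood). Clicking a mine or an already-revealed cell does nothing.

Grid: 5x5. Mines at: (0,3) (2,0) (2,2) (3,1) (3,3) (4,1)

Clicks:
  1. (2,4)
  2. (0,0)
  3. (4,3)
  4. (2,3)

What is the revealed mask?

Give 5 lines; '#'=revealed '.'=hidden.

Answer: ###..
###..
...##
.....
...#.

Derivation:
Click 1 (2,4) count=1: revealed 1 new [(2,4)] -> total=1
Click 2 (0,0) count=0: revealed 6 new [(0,0) (0,1) (0,2) (1,0) (1,1) (1,2)] -> total=7
Click 3 (4,3) count=1: revealed 1 new [(4,3)] -> total=8
Click 4 (2,3) count=2: revealed 1 new [(2,3)] -> total=9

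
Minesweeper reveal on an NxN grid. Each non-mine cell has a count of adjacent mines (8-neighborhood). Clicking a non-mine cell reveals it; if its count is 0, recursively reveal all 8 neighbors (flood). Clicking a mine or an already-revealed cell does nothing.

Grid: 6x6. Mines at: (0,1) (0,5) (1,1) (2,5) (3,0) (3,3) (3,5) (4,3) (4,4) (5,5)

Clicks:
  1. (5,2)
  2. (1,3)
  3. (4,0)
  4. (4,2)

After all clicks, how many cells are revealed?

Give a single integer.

Click 1 (5,2) count=1: revealed 1 new [(5,2)] -> total=1
Click 2 (1,3) count=0: revealed 9 new [(0,2) (0,3) (0,4) (1,2) (1,3) (1,4) (2,2) (2,3) (2,4)] -> total=10
Click 3 (4,0) count=1: revealed 1 new [(4,0)] -> total=11
Click 4 (4,2) count=2: revealed 1 new [(4,2)] -> total=12

Answer: 12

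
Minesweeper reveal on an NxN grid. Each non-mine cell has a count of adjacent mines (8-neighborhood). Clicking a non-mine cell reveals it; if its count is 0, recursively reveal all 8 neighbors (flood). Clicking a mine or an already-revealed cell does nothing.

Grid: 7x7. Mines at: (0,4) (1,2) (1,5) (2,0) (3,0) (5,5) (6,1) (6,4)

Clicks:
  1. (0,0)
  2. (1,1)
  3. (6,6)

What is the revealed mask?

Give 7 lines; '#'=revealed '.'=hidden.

Answer: ##.....
##.....
.......
.......
.......
.......
......#

Derivation:
Click 1 (0,0) count=0: revealed 4 new [(0,0) (0,1) (1,0) (1,1)] -> total=4
Click 2 (1,1) count=2: revealed 0 new [(none)] -> total=4
Click 3 (6,6) count=1: revealed 1 new [(6,6)] -> total=5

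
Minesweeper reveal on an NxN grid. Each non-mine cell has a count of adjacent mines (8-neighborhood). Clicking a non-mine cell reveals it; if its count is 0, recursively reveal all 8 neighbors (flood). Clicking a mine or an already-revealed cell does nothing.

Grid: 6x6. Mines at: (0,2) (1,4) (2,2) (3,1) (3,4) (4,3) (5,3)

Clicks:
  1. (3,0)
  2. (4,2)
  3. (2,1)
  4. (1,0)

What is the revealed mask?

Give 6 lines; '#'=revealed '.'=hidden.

Click 1 (3,0) count=1: revealed 1 new [(3,0)] -> total=1
Click 2 (4,2) count=3: revealed 1 new [(4,2)] -> total=2
Click 3 (2,1) count=2: revealed 1 new [(2,1)] -> total=3
Click 4 (1,0) count=0: revealed 5 new [(0,0) (0,1) (1,0) (1,1) (2,0)] -> total=8

Answer: ##....
##....
##....
#.....
..#...
......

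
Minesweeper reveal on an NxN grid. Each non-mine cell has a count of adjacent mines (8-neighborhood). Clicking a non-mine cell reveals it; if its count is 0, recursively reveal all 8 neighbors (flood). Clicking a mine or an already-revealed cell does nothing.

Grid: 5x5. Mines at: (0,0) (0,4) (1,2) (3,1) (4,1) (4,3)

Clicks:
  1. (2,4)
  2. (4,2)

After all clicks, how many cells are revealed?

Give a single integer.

Click 1 (2,4) count=0: revealed 6 new [(1,3) (1,4) (2,3) (2,4) (3,3) (3,4)] -> total=6
Click 2 (4,2) count=3: revealed 1 new [(4,2)] -> total=7

Answer: 7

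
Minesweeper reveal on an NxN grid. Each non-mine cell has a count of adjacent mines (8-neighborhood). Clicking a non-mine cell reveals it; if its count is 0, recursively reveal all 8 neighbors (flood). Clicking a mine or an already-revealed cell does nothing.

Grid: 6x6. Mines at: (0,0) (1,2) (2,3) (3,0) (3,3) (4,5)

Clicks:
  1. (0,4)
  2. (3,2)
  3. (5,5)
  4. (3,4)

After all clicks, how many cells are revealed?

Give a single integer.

Answer: 12

Derivation:
Click 1 (0,4) count=0: revealed 10 new [(0,3) (0,4) (0,5) (1,3) (1,4) (1,5) (2,4) (2,5) (3,4) (3,5)] -> total=10
Click 2 (3,2) count=2: revealed 1 new [(3,2)] -> total=11
Click 3 (5,5) count=1: revealed 1 new [(5,5)] -> total=12
Click 4 (3,4) count=3: revealed 0 new [(none)] -> total=12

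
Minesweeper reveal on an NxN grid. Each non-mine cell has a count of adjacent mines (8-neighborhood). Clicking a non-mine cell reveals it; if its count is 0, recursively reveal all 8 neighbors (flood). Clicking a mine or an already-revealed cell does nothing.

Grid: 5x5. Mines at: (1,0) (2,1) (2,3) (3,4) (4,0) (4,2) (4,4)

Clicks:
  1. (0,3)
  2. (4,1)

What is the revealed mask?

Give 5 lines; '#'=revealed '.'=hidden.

Click 1 (0,3) count=0: revealed 8 new [(0,1) (0,2) (0,3) (0,4) (1,1) (1,2) (1,3) (1,4)] -> total=8
Click 2 (4,1) count=2: revealed 1 new [(4,1)] -> total=9

Answer: .####
.####
.....
.....
.#...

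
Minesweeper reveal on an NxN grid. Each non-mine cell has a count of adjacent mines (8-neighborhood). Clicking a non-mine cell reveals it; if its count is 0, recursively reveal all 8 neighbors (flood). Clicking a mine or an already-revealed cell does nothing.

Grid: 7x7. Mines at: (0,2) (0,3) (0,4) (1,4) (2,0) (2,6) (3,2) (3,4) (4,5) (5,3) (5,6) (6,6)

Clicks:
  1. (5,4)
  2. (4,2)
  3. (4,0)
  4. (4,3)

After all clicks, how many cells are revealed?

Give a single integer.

Answer: 13

Derivation:
Click 1 (5,4) count=2: revealed 1 new [(5,4)] -> total=1
Click 2 (4,2) count=2: revealed 1 new [(4,2)] -> total=2
Click 3 (4,0) count=0: revealed 10 new [(3,0) (3,1) (4,0) (4,1) (5,0) (5,1) (5,2) (6,0) (6,1) (6,2)] -> total=12
Click 4 (4,3) count=3: revealed 1 new [(4,3)] -> total=13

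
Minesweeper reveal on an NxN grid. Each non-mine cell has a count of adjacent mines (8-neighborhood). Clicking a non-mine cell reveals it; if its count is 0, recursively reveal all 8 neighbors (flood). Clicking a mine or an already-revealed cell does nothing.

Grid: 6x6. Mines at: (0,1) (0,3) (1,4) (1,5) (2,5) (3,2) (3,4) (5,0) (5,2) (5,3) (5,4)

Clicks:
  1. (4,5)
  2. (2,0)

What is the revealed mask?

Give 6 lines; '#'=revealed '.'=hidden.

Click 1 (4,5) count=2: revealed 1 new [(4,5)] -> total=1
Click 2 (2,0) count=0: revealed 8 new [(1,0) (1,1) (2,0) (2,1) (3,0) (3,1) (4,0) (4,1)] -> total=9

Answer: ......
##....
##....
##....
##...#
......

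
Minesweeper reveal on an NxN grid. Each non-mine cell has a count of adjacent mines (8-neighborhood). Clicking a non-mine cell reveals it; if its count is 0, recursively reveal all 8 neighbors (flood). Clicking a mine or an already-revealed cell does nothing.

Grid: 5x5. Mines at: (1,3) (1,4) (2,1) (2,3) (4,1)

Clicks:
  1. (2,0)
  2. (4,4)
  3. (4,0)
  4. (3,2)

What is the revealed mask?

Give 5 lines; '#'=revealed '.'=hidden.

Answer: .....
.....
#....
..###
#.###

Derivation:
Click 1 (2,0) count=1: revealed 1 new [(2,0)] -> total=1
Click 2 (4,4) count=0: revealed 6 new [(3,2) (3,3) (3,4) (4,2) (4,3) (4,4)] -> total=7
Click 3 (4,0) count=1: revealed 1 new [(4,0)] -> total=8
Click 4 (3,2) count=3: revealed 0 new [(none)] -> total=8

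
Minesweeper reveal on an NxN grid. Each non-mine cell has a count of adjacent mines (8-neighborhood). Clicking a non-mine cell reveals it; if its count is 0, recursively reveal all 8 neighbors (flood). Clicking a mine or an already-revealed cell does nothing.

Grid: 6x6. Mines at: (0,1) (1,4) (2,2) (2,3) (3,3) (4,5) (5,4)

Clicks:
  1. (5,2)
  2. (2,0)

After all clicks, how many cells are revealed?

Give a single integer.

Answer: 15

Derivation:
Click 1 (5,2) count=0: revealed 15 new [(1,0) (1,1) (2,0) (2,1) (3,0) (3,1) (3,2) (4,0) (4,1) (4,2) (4,3) (5,0) (5,1) (5,2) (5,3)] -> total=15
Click 2 (2,0) count=0: revealed 0 new [(none)] -> total=15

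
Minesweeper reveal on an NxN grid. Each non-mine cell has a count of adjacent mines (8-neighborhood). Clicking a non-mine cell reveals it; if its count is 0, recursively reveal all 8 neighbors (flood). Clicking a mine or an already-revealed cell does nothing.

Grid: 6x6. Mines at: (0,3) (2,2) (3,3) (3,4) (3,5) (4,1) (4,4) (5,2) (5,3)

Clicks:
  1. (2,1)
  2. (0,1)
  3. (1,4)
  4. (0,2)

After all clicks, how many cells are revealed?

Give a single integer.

Click 1 (2,1) count=1: revealed 1 new [(2,1)] -> total=1
Click 2 (0,1) count=0: revealed 9 new [(0,0) (0,1) (0,2) (1,0) (1,1) (1,2) (2,0) (3,0) (3,1)] -> total=10
Click 3 (1,4) count=1: revealed 1 new [(1,4)] -> total=11
Click 4 (0,2) count=1: revealed 0 new [(none)] -> total=11

Answer: 11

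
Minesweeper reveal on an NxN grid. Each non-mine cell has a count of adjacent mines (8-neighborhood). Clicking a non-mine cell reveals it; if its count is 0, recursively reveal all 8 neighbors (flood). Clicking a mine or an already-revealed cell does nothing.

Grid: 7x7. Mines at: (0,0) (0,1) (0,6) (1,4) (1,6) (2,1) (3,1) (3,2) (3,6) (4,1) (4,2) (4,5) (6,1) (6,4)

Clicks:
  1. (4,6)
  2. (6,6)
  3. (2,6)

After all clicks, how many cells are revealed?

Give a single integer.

Click 1 (4,6) count=2: revealed 1 new [(4,6)] -> total=1
Click 2 (6,6) count=0: revealed 4 new [(5,5) (5,6) (6,5) (6,6)] -> total=5
Click 3 (2,6) count=2: revealed 1 new [(2,6)] -> total=6

Answer: 6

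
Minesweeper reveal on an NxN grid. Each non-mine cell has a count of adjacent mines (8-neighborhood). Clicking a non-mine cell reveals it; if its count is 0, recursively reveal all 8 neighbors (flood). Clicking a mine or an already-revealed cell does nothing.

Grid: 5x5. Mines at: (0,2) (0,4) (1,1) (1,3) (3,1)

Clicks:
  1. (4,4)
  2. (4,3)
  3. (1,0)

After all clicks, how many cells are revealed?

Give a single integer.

Click 1 (4,4) count=0: revealed 9 new [(2,2) (2,3) (2,4) (3,2) (3,3) (3,4) (4,2) (4,3) (4,4)] -> total=9
Click 2 (4,3) count=0: revealed 0 new [(none)] -> total=9
Click 3 (1,0) count=1: revealed 1 new [(1,0)] -> total=10

Answer: 10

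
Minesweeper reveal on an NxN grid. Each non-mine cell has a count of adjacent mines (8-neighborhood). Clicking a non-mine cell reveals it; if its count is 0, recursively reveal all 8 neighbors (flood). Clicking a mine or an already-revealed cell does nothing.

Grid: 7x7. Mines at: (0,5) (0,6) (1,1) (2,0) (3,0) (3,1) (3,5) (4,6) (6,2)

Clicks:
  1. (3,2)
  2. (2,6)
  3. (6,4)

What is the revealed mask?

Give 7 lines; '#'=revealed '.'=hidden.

Answer: ..###..
..###..
..###.#
..###..
..####.
..#####
...####

Derivation:
Click 1 (3,2) count=1: revealed 1 new [(3,2)] -> total=1
Click 2 (2,6) count=1: revealed 1 new [(2,6)] -> total=2
Click 3 (6,4) count=0: revealed 24 new [(0,2) (0,3) (0,4) (1,2) (1,3) (1,4) (2,2) (2,3) (2,4) (3,3) (3,4) (4,2) (4,3) (4,4) (4,5) (5,2) (5,3) (5,4) (5,5) (5,6) (6,3) (6,4) (6,5) (6,6)] -> total=26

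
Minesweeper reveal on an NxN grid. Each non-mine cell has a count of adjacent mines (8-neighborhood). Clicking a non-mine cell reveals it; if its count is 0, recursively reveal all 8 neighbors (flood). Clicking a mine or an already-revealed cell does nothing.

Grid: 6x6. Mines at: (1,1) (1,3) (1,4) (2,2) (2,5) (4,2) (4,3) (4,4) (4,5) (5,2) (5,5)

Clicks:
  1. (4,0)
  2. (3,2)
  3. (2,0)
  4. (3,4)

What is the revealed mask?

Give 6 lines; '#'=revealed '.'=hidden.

Click 1 (4,0) count=0: revealed 8 new [(2,0) (2,1) (3,0) (3,1) (4,0) (4,1) (5,0) (5,1)] -> total=8
Click 2 (3,2) count=3: revealed 1 new [(3,2)] -> total=9
Click 3 (2,0) count=1: revealed 0 new [(none)] -> total=9
Click 4 (3,4) count=4: revealed 1 new [(3,4)] -> total=10

Answer: ......
......
##....
###.#.
##....
##....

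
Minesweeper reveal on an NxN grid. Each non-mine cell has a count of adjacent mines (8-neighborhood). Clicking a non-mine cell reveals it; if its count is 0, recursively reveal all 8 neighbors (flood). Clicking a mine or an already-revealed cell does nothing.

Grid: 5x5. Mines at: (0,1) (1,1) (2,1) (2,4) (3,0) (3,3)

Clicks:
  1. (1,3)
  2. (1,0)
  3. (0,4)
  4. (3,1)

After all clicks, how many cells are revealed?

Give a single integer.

Answer: 8

Derivation:
Click 1 (1,3) count=1: revealed 1 new [(1,3)] -> total=1
Click 2 (1,0) count=3: revealed 1 new [(1,0)] -> total=2
Click 3 (0,4) count=0: revealed 5 new [(0,2) (0,3) (0,4) (1,2) (1,4)] -> total=7
Click 4 (3,1) count=2: revealed 1 new [(3,1)] -> total=8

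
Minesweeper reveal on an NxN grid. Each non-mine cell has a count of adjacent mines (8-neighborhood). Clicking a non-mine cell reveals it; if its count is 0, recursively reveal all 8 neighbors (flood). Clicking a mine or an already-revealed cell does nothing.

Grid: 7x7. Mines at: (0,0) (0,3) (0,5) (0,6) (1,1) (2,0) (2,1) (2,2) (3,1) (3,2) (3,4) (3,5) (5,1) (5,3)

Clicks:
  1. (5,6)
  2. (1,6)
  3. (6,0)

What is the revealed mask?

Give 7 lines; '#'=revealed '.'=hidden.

Click 1 (5,6) count=0: revealed 9 new [(4,4) (4,5) (4,6) (5,4) (5,5) (5,6) (6,4) (6,5) (6,6)] -> total=9
Click 2 (1,6) count=2: revealed 1 new [(1,6)] -> total=10
Click 3 (6,0) count=1: revealed 1 new [(6,0)] -> total=11

Answer: .......
......#
.......
.......
....###
....###
#...###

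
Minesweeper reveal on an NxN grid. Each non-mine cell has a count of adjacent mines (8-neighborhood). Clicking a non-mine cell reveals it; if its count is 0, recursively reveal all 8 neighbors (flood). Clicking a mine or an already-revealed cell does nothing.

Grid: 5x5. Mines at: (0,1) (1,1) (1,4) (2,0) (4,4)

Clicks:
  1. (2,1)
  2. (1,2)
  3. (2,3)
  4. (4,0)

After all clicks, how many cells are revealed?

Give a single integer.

Click 1 (2,1) count=2: revealed 1 new [(2,1)] -> total=1
Click 2 (1,2) count=2: revealed 1 new [(1,2)] -> total=2
Click 3 (2,3) count=1: revealed 1 new [(2,3)] -> total=3
Click 4 (4,0) count=0: revealed 9 new [(2,2) (3,0) (3,1) (3,2) (3,3) (4,0) (4,1) (4,2) (4,3)] -> total=12

Answer: 12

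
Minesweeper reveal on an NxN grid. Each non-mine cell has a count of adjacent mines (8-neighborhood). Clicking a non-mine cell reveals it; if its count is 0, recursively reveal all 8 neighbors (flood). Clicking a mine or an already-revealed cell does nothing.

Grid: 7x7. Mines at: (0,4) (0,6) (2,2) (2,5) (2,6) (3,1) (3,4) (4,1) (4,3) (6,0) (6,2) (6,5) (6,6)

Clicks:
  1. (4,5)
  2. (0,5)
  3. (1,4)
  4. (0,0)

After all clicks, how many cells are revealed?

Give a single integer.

Answer: 13

Derivation:
Click 1 (4,5) count=1: revealed 1 new [(4,5)] -> total=1
Click 2 (0,5) count=2: revealed 1 new [(0,5)] -> total=2
Click 3 (1,4) count=2: revealed 1 new [(1,4)] -> total=3
Click 4 (0,0) count=0: revealed 10 new [(0,0) (0,1) (0,2) (0,3) (1,0) (1,1) (1,2) (1,3) (2,0) (2,1)] -> total=13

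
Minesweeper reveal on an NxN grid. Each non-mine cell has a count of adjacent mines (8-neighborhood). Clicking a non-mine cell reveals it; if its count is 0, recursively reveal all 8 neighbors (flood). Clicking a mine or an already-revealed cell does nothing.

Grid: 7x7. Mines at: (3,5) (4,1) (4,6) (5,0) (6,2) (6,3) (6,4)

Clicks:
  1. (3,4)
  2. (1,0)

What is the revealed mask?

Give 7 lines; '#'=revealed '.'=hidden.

Click 1 (3,4) count=1: revealed 1 new [(3,4)] -> total=1
Click 2 (1,0) count=0: revealed 31 new [(0,0) (0,1) (0,2) (0,3) (0,4) (0,5) (0,6) (1,0) (1,1) (1,2) (1,3) (1,4) (1,5) (1,6) (2,0) (2,1) (2,2) (2,3) (2,4) (2,5) (2,6) (3,0) (3,1) (3,2) (3,3) (4,2) (4,3) (4,4) (5,2) (5,3) (5,4)] -> total=32

Answer: #######
#######
#######
#####..
..###..
..###..
.......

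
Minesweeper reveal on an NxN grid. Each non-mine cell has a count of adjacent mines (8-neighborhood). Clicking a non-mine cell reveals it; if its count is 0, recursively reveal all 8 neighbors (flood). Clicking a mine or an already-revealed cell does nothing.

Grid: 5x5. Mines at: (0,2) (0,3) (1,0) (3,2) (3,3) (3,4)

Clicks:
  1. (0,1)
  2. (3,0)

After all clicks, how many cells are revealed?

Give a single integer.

Click 1 (0,1) count=2: revealed 1 new [(0,1)] -> total=1
Click 2 (3,0) count=0: revealed 6 new [(2,0) (2,1) (3,0) (3,1) (4,0) (4,1)] -> total=7

Answer: 7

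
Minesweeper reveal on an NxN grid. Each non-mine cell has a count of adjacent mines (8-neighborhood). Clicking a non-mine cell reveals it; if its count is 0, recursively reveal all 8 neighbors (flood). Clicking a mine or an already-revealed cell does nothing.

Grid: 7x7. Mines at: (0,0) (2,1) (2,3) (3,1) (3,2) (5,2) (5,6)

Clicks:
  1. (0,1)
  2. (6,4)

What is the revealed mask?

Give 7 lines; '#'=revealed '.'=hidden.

Click 1 (0,1) count=1: revealed 1 new [(0,1)] -> total=1
Click 2 (6,4) count=0: revealed 28 new [(0,2) (0,3) (0,4) (0,5) (0,6) (1,1) (1,2) (1,3) (1,4) (1,5) (1,6) (2,4) (2,5) (2,6) (3,3) (3,4) (3,5) (3,6) (4,3) (4,4) (4,5) (4,6) (5,3) (5,4) (5,5) (6,3) (6,4) (6,5)] -> total=29

Answer: .######
.######
....###
...####
...####
...###.
...###.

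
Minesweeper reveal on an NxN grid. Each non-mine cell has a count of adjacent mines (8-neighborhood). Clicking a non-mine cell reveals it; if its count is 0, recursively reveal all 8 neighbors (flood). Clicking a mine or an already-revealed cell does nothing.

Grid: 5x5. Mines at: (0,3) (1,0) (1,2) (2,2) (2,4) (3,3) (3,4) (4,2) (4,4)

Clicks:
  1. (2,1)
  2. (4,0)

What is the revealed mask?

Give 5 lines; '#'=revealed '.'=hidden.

Answer: .....
.....
##...
##...
##...

Derivation:
Click 1 (2,1) count=3: revealed 1 new [(2,1)] -> total=1
Click 2 (4,0) count=0: revealed 5 new [(2,0) (3,0) (3,1) (4,0) (4,1)] -> total=6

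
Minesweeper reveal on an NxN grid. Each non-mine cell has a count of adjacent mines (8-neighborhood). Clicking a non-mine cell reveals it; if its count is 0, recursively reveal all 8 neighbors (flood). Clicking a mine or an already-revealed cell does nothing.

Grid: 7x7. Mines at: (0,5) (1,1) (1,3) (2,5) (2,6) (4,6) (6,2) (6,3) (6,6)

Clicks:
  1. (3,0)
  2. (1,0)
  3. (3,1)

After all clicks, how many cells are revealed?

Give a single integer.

Answer: 26

Derivation:
Click 1 (3,0) count=0: revealed 25 new [(2,0) (2,1) (2,2) (2,3) (2,4) (3,0) (3,1) (3,2) (3,3) (3,4) (3,5) (4,0) (4,1) (4,2) (4,3) (4,4) (4,5) (5,0) (5,1) (5,2) (5,3) (5,4) (5,5) (6,0) (6,1)] -> total=25
Click 2 (1,0) count=1: revealed 1 new [(1,0)] -> total=26
Click 3 (3,1) count=0: revealed 0 new [(none)] -> total=26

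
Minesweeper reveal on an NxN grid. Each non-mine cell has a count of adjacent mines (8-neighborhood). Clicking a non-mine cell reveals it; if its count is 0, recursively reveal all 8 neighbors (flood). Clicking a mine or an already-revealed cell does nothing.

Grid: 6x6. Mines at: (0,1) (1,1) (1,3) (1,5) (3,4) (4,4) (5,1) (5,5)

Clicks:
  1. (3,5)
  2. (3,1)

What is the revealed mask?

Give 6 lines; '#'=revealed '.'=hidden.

Click 1 (3,5) count=2: revealed 1 new [(3,5)] -> total=1
Click 2 (3,1) count=0: revealed 12 new [(2,0) (2,1) (2,2) (2,3) (3,0) (3,1) (3,2) (3,3) (4,0) (4,1) (4,2) (4,3)] -> total=13

Answer: ......
......
####..
####.#
####..
......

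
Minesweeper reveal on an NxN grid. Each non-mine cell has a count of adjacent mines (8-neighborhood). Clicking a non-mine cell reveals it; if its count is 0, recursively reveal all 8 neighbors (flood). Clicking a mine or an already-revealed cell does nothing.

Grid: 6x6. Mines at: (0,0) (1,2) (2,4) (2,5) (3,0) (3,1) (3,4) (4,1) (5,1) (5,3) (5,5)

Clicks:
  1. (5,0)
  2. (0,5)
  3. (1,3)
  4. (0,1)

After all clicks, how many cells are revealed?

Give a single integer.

Click 1 (5,0) count=2: revealed 1 new [(5,0)] -> total=1
Click 2 (0,5) count=0: revealed 6 new [(0,3) (0,4) (0,5) (1,3) (1,4) (1,5)] -> total=7
Click 3 (1,3) count=2: revealed 0 new [(none)] -> total=7
Click 4 (0,1) count=2: revealed 1 new [(0,1)] -> total=8

Answer: 8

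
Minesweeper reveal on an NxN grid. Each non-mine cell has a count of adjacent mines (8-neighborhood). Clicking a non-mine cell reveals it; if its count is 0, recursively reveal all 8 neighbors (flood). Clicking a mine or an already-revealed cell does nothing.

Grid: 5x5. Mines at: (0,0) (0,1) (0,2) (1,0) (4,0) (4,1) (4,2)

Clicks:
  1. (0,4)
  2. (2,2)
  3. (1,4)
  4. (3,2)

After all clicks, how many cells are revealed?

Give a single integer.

Answer: 16

Derivation:
Click 1 (0,4) count=0: revealed 16 new [(0,3) (0,4) (1,1) (1,2) (1,3) (1,4) (2,1) (2,2) (2,3) (2,4) (3,1) (3,2) (3,3) (3,4) (4,3) (4,4)] -> total=16
Click 2 (2,2) count=0: revealed 0 new [(none)] -> total=16
Click 3 (1,4) count=0: revealed 0 new [(none)] -> total=16
Click 4 (3,2) count=2: revealed 0 new [(none)] -> total=16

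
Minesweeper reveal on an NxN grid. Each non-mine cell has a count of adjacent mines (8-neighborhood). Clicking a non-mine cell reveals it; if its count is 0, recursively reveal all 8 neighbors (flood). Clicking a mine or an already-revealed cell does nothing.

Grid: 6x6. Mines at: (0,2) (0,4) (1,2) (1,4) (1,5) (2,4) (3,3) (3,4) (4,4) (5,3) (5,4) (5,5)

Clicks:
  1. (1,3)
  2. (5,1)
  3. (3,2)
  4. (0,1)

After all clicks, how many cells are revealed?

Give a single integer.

Click 1 (1,3) count=5: revealed 1 new [(1,3)] -> total=1
Click 2 (5,1) count=0: revealed 16 new [(0,0) (0,1) (1,0) (1,1) (2,0) (2,1) (2,2) (3,0) (3,1) (3,2) (4,0) (4,1) (4,2) (5,0) (5,1) (5,2)] -> total=17
Click 3 (3,2) count=1: revealed 0 new [(none)] -> total=17
Click 4 (0,1) count=2: revealed 0 new [(none)] -> total=17

Answer: 17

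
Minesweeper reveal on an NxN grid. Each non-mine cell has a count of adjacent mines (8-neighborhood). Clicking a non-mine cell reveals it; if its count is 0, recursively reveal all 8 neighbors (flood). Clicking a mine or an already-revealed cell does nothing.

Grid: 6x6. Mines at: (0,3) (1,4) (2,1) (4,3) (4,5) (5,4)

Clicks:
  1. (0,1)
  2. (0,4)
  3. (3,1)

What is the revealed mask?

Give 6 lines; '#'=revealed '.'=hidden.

Answer: ###.#.
###...
......
.#....
......
......

Derivation:
Click 1 (0,1) count=0: revealed 6 new [(0,0) (0,1) (0,2) (1,0) (1,1) (1,2)] -> total=6
Click 2 (0,4) count=2: revealed 1 new [(0,4)] -> total=7
Click 3 (3,1) count=1: revealed 1 new [(3,1)] -> total=8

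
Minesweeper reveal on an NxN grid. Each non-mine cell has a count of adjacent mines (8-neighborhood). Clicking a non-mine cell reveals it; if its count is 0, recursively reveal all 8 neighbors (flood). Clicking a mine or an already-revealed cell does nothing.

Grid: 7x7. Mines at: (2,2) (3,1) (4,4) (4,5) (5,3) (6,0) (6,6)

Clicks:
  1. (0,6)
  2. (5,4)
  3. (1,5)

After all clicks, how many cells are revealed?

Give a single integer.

Click 1 (0,6) count=0: revealed 24 new [(0,0) (0,1) (0,2) (0,3) (0,4) (0,5) (0,6) (1,0) (1,1) (1,2) (1,3) (1,4) (1,5) (1,6) (2,0) (2,1) (2,3) (2,4) (2,5) (2,6) (3,3) (3,4) (3,5) (3,6)] -> total=24
Click 2 (5,4) count=3: revealed 1 new [(5,4)] -> total=25
Click 3 (1,5) count=0: revealed 0 new [(none)] -> total=25

Answer: 25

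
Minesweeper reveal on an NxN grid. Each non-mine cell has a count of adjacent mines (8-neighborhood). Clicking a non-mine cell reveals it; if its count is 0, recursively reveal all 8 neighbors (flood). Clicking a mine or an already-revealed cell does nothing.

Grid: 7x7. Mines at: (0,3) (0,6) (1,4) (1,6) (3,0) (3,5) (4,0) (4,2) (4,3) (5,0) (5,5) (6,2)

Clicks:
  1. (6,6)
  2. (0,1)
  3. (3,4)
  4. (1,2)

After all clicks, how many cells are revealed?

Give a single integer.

Click 1 (6,6) count=1: revealed 1 new [(6,6)] -> total=1
Click 2 (0,1) count=0: revealed 14 new [(0,0) (0,1) (0,2) (1,0) (1,1) (1,2) (1,3) (2,0) (2,1) (2,2) (2,3) (3,1) (3,2) (3,3)] -> total=15
Click 3 (3,4) count=2: revealed 1 new [(3,4)] -> total=16
Click 4 (1,2) count=1: revealed 0 new [(none)] -> total=16

Answer: 16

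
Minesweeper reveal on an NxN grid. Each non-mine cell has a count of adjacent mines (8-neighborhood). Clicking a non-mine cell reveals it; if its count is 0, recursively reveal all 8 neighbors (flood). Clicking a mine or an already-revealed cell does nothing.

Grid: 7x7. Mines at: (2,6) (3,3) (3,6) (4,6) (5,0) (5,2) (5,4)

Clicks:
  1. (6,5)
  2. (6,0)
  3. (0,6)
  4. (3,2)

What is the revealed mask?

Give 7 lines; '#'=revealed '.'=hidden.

Answer: #######
#######
######.
###....
###....
.......
#....#.

Derivation:
Click 1 (6,5) count=1: revealed 1 new [(6,5)] -> total=1
Click 2 (6,0) count=1: revealed 1 new [(6,0)] -> total=2
Click 3 (0,6) count=0: revealed 26 new [(0,0) (0,1) (0,2) (0,3) (0,4) (0,5) (0,6) (1,0) (1,1) (1,2) (1,3) (1,4) (1,5) (1,6) (2,0) (2,1) (2,2) (2,3) (2,4) (2,5) (3,0) (3,1) (3,2) (4,0) (4,1) (4,2)] -> total=28
Click 4 (3,2) count=1: revealed 0 new [(none)] -> total=28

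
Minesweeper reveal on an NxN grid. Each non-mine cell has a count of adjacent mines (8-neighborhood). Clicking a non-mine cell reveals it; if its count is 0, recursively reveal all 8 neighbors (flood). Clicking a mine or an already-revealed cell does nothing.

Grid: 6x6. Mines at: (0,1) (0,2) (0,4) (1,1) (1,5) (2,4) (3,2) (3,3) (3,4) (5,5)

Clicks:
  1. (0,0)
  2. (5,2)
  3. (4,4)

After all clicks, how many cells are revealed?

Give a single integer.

Click 1 (0,0) count=2: revealed 1 new [(0,0)] -> total=1
Click 2 (5,2) count=0: revealed 14 new [(2,0) (2,1) (3,0) (3,1) (4,0) (4,1) (4,2) (4,3) (4,4) (5,0) (5,1) (5,2) (5,3) (5,4)] -> total=15
Click 3 (4,4) count=3: revealed 0 new [(none)] -> total=15

Answer: 15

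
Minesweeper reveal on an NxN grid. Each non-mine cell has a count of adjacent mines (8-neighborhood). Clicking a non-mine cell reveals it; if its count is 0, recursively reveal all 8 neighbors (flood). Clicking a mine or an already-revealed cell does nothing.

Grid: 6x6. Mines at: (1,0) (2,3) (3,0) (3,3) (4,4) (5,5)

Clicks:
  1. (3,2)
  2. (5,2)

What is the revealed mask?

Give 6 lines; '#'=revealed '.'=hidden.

Click 1 (3,2) count=2: revealed 1 new [(3,2)] -> total=1
Click 2 (5,2) count=0: revealed 8 new [(4,0) (4,1) (4,2) (4,3) (5,0) (5,1) (5,2) (5,3)] -> total=9

Answer: ......
......
......
..#...
####..
####..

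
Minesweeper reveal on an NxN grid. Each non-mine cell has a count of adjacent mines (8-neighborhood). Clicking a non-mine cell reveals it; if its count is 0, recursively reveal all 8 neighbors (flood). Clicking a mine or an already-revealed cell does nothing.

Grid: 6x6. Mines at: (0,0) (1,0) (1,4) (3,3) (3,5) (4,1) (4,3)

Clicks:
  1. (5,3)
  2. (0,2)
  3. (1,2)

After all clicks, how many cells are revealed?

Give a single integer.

Click 1 (5,3) count=1: revealed 1 new [(5,3)] -> total=1
Click 2 (0,2) count=0: revealed 9 new [(0,1) (0,2) (0,3) (1,1) (1,2) (1,3) (2,1) (2,2) (2,3)] -> total=10
Click 3 (1,2) count=0: revealed 0 new [(none)] -> total=10

Answer: 10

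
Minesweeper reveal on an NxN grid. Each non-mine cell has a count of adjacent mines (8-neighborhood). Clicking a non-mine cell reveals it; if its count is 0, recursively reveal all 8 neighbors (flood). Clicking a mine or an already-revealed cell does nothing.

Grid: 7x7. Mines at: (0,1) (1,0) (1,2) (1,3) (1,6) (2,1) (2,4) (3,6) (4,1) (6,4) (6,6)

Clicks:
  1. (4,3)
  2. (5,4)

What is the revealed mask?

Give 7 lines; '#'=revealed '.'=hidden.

Answer: .......
.......
.......
..####.
..####.
..####.
.......

Derivation:
Click 1 (4,3) count=0: revealed 12 new [(3,2) (3,3) (3,4) (3,5) (4,2) (4,3) (4,4) (4,5) (5,2) (5,3) (5,4) (5,5)] -> total=12
Click 2 (5,4) count=1: revealed 0 new [(none)] -> total=12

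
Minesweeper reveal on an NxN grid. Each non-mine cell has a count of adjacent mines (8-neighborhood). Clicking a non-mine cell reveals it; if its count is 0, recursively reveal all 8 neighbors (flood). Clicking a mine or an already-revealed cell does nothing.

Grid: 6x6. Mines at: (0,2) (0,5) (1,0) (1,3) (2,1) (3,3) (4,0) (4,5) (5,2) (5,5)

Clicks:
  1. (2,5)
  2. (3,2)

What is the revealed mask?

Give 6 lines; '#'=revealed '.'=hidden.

Answer: ......
....##
....##
..#.##
......
......

Derivation:
Click 1 (2,5) count=0: revealed 6 new [(1,4) (1,5) (2,4) (2,5) (3,4) (3,5)] -> total=6
Click 2 (3,2) count=2: revealed 1 new [(3,2)] -> total=7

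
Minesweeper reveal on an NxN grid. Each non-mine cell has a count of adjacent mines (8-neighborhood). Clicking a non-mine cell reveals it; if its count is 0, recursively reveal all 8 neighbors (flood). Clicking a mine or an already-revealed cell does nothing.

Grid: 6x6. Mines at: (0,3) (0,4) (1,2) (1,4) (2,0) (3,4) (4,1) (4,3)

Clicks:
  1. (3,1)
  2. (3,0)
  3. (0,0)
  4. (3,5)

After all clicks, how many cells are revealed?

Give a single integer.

Click 1 (3,1) count=2: revealed 1 new [(3,1)] -> total=1
Click 2 (3,0) count=2: revealed 1 new [(3,0)] -> total=2
Click 3 (0,0) count=0: revealed 4 new [(0,0) (0,1) (1,0) (1,1)] -> total=6
Click 4 (3,5) count=1: revealed 1 new [(3,5)] -> total=7

Answer: 7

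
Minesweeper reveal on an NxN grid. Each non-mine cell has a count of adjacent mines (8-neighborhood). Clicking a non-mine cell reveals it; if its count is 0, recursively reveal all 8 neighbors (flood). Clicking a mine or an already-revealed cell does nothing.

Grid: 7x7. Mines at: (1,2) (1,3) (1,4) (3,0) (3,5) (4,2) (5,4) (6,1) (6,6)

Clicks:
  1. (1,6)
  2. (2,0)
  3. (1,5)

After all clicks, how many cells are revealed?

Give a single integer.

Click 1 (1,6) count=0: revealed 6 new [(0,5) (0,6) (1,5) (1,6) (2,5) (2,6)] -> total=6
Click 2 (2,0) count=1: revealed 1 new [(2,0)] -> total=7
Click 3 (1,5) count=1: revealed 0 new [(none)] -> total=7

Answer: 7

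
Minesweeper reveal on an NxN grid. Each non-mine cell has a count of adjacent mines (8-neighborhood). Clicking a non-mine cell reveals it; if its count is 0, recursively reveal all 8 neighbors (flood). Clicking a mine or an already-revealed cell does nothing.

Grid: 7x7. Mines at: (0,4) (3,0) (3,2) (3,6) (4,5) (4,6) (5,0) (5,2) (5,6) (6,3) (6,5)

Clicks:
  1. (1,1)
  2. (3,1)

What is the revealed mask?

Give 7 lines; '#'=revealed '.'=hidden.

Answer: ####...
####...
####...
.#.....
.......
.......
.......

Derivation:
Click 1 (1,1) count=0: revealed 12 new [(0,0) (0,1) (0,2) (0,3) (1,0) (1,1) (1,2) (1,3) (2,0) (2,1) (2,2) (2,3)] -> total=12
Click 2 (3,1) count=2: revealed 1 new [(3,1)] -> total=13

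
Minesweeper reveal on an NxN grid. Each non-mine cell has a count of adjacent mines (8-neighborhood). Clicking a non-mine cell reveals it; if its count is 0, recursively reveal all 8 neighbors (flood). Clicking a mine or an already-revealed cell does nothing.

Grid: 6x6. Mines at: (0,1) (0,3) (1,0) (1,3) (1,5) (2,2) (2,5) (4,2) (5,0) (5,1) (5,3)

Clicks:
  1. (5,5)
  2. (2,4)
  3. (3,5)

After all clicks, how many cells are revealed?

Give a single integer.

Click 1 (5,5) count=0: revealed 6 new [(3,4) (3,5) (4,4) (4,5) (5,4) (5,5)] -> total=6
Click 2 (2,4) count=3: revealed 1 new [(2,4)] -> total=7
Click 3 (3,5) count=1: revealed 0 new [(none)] -> total=7

Answer: 7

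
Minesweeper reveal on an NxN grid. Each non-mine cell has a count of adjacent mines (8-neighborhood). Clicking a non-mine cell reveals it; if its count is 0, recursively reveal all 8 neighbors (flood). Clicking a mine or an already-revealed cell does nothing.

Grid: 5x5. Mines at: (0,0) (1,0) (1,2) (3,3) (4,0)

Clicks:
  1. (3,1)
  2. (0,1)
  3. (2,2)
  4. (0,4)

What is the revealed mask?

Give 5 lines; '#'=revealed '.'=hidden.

Click 1 (3,1) count=1: revealed 1 new [(3,1)] -> total=1
Click 2 (0,1) count=3: revealed 1 new [(0,1)] -> total=2
Click 3 (2,2) count=2: revealed 1 new [(2,2)] -> total=3
Click 4 (0,4) count=0: revealed 6 new [(0,3) (0,4) (1,3) (1,4) (2,3) (2,4)] -> total=9

Answer: .#.##
...##
..###
.#...
.....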